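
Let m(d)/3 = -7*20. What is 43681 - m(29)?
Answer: 44101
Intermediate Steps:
m(d) = -420 (m(d) = 3*(-7*20) = 3*(-140) = -420)
43681 - m(29) = 43681 - 1*(-420) = 43681 + 420 = 44101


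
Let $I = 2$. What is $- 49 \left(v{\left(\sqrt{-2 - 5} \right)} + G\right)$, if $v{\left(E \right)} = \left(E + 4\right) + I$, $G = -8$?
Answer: $98 - 49 i \sqrt{7} \approx 98.0 - 129.64 i$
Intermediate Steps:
$v{\left(E \right)} = 6 + E$ ($v{\left(E \right)} = \left(E + 4\right) + 2 = \left(4 + E\right) + 2 = 6 + E$)
$- 49 \left(v{\left(\sqrt{-2 - 5} \right)} + G\right) = - 49 \left(\left(6 + \sqrt{-2 - 5}\right) - 8\right) = - 49 \left(\left(6 + \sqrt{-7}\right) - 8\right) = - 49 \left(\left(6 + i \sqrt{7}\right) - 8\right) = - 49 \left(-2 + i \sqrt{7}\right) = 98 - 49 i \sqrt{7}$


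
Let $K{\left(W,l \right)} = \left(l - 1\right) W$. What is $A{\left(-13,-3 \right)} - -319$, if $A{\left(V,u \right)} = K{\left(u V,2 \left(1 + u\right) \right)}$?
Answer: $124$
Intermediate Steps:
$K{\left(W,l \right)} = W \left(-1 + l\right)$ ($K{\left(W,l \right)} = \left(-1 + l\right) W = W \left(-1 + l\right)$)
$A{\left(V,u \right)} = V u \left(1 + 2 u\right)$ ($A{\left(V,u \right)} = u V \left(-1 + 2 \left(1 + u\right)\right) = V u \left(-1 + \left(2 + 2 u\right)\right) = V u \left(1 + 2 u\right)$)
$A{\left(-13,-3 \right)} - -319 = \left(-13\right) \left(-3\right) \left(1 + 2 \left(-3\right)\right) - -319 = \left(-13\right) \left(-3\right) \left(1 - 6\right) + 319 = \left(-13\right) \left(-3\right) \left(-5\right) + 319 = -195 + 319 = 124$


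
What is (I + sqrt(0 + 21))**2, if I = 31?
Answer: (31 + sqrt(21))**2 ≈ 1266.1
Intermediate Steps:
(I + sqrt(0 + 21))**2 = (31 + sqrt(0 + 21))**2 = (31 + sqrt(21))**2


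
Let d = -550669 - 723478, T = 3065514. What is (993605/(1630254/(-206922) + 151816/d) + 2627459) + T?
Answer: 55915355070580430/10040939589 ≈ 5.5687e+6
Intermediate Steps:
d = -1274147
(993605/(1630254/(-206922) + 151816/d) + 2627459) + T = (993605/(1630254/(-206922) + 151816/(-1274147)) + 2627459) + 3065514 = (993605/(1630254*(-1/206922) + 151816*(-1/1274147)) + 2627459) + 3065514 = (993605/(-271709/34487 - 21688/182021) + 2627459) + 3065514 = (993605/(-50204697945/6277358227) + 2627459) + 3065514 = (993605*(-6277358227/50204697945) + 2627459) + 3065514 = (-1247442904227667/10040939589 + 2627459) + 3065514 = 25134714187346684/10040939589 + 3065514 = 55915355070580430/10040939589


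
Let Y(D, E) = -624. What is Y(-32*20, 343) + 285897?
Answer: 285273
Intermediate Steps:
Y(-32*20, 343) + 285897 = -624 + 285897 = 285273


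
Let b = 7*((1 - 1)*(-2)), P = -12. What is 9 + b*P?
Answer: 9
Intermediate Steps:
b = 0 (b = 7*(0*(-2)) = 7*0 = 0)
9 + b*P = 9 + 0*(-12) = 9 + 0 = 9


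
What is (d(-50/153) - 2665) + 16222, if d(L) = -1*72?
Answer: 13485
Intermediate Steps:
d(L) = -72
(d(-50/153) - 2665) + 16222 = (-72 - 2665) + 16222 = -2737 + 16222 = 13485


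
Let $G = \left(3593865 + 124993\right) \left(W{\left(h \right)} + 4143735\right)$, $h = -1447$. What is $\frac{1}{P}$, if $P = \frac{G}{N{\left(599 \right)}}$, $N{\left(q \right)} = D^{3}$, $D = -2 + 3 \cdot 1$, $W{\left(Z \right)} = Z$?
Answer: $\frac{1}{15404580867104} \approx 6.4916 \cdot 10^{-14}$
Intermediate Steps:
$D = 1$ ($D = -2 + 3 = 1$)
$G = 15404580867104$ ($G = \left(3593865 + 124993\right) \left(-1447 + 4143735\right) = 3718858 \cdot 4142288 = 15404580867104$)
$N{\left(q \right)} = 1$ ($N{\left(q \right)} = 1^{3} = 1$)
$P = 15404580867104$ ($P = \frac{15404580867104}{1} = 15404580867104 \cdot 1 = 15404580867104$)
$\frac{1}{P} = \frac{1}{15404580867104}$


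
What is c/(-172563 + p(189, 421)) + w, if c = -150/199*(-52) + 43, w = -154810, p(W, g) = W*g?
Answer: -260443985747/1682346 ≈ -1.5481e+5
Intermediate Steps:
c = 16357/199 (c = -150*1/199*(-52) + 43 = -150/199*(-52) + 43 = 7800/199 + 43 = 16357/199 ≈ 82.196)
c/(-172563 + p(189, 421)) + w = 16357/(199*(-172563 + 189*421)) - 154810 = 16357/(199*(-172563 + 79569)) - 154810 = (16357/199)/(-92994) - 154810 = (16357/199)*(-1/92994) - 154810 = -1487/1682346 - 154810 = -260443985747/1682346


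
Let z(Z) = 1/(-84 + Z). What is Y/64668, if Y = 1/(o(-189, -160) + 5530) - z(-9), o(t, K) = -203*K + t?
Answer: 6319/37910030634 ≈ 1.6668e-7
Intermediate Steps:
o(t, K) = t - 203*K
Y = 12638/1172451 (Y = 1/((-189 - 203*(-160)) + 5530) - 1/(-84 - 9) = 1/((-189 + 32480) + 5530) - 1/(-93) = 1/(32291 + 5530) - 1*(-1/93) = 1/37821 + 1/93 = 12638/1172451 ≈ 0.010779)
Y/64668 = (12638/1172451)/64668 = (12638/1172451)*(1/64668) = 6319/37910030634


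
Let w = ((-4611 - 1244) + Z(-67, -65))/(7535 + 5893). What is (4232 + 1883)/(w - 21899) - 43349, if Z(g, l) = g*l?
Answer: -1062278682679/24505106 ≈ -43349.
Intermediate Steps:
w = -125/1119 (w = ((-4611 - 1244) - 67*(-65))/(7535 + 5893) = (-5855 + 4355)/13428 = -1500*1/13428 = -125/1119 ≈ -0.11171)
(4232 + 1883)/(w - 21899) - 43349 = (4232 + 1883)/(-125/1119 - 21899) - 43349 = 6115/(-24505106/1119) - 43349 = 6115*(-1119/24505106) - 43349 = -6842685/24505106 - 43349 = -1062278682679/24505106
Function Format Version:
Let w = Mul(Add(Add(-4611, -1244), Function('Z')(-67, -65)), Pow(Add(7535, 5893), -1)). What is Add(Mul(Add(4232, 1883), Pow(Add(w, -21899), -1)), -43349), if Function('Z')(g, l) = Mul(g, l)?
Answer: Rational(-1062278682679, 24505106) ≈ -43349.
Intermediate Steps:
w = Rational(-125, 1119) (w = Mul(Add(Add(-4611, -1244), Mul(-67, -65)), Pow(Add(7535, 5893), -1)) = Mul(Add(-5855, 4355), Pow(13428, -1)) = Mul(-1500, Rational(1, 13428)) = Rational(-125, 1119) ≈ -0.11171)
Add(Mul(Add(4232, 1883), Pow(Add(w, -21899), -1)), -43349) = Add(Mul(Add(4232, 1883), Pow(Add(Rational(-125, 1119), -21899), -1)), -43349) = Add(Mul(6115, Pow(Rational(-24505106, 1119), -1)), -43349) = Add(Mul(6115, Rational(-1119, 24505106)), -43349) = Add(Rational(-6842685, 24505106), -43349) = Rational(-1062278682679, 24505106)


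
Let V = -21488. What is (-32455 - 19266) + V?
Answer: -73209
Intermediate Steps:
(-32455 - 19266) + V = (-32455 - 19266) - 21488 = -51721 - 21488 = -73209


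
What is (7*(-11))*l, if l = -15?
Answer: 1155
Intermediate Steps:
(7*(-11))*l = (7*(-11))*(-15) = -77*(-15) = 1155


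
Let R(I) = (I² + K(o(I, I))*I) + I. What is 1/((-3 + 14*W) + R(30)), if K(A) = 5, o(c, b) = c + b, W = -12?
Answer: 1/909 ≈ 0.0011001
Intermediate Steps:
o(c, b) = b + c
R(I) = I² + 6*I (R(I) = (I² + 5*I) + I = I² + 6*I)
1/((-3 + 14*W) + R(30)) = 1/((-3 + 14*(-12)) + 30*(6 + 30)) = 1/((-3 - 168) + 30*36) = 1/(-171 + 1080) = 1/909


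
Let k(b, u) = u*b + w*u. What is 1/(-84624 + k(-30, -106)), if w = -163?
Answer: -1/64166 ≈ -1.5585e-5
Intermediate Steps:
k(b, u) = -163*u + b*u (k(b, u) = u*b - 163*u = b*u - 163*u = -163*u + b*u)
1/(-84624 + k(-30, -106)) = 1/(-84624 - 106*(-163 - 30)) = 1/(-84624 - 106*(-193)) = 1/(-84624 + 20458) = 1/(-64166) = -1/64166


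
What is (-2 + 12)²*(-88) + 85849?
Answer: 77049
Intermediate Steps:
(-2 + 12)²*(-88) + 85849 = 10²*(-88) + 85849 = 100*(-88) + 85849 = -8800 + 85849 = 77049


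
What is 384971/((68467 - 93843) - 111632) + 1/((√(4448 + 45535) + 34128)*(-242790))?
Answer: -6047687523824269673/2152322050825972240 + √49983/282770326658790 ≈ -2.8098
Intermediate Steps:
384971/((68467 - 93843) - 111632) + 1/((√(4448 + 45535) + 34128)*(-242790)) = 384971/(-25376 - 111632) - 1/242790/(√49983 + 34128) = 384971/(-137008) - 1/242790/(34128 + √49983) = 384971*(-1/137008) - 1/(242790*(34128 + √49983)) = -384971/137008 - 1/(242790*(34128 + √49983))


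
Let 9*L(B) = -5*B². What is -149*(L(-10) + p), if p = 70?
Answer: -19370/9 ≈ -2152.2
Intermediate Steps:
L(B) = -5*B²/9 (L(B) = (-5*B²)/9 = -5*B²/9)
-149*(L(-10) + p) = -149*(-5/9*(-10)² + 70) = -149*(-5/9*100 + 70) = -149*(-500/9 + 70) = -149*130/9 = -19370/9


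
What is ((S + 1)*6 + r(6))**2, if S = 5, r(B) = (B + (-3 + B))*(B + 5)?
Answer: 18225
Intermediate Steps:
r(B) = (-3 + 2*B)*(5 + B)
((S + 1)*6 + r(6))**2 = ((5 + 1)*6 + (-15 + 2*6**2 + 7*6))**2 = (6*6 + (-15 + 2*36 + 42))**2 = (36 + (-15 + 72 + 42))**2 = (36 + 99)**2 = 135**2 = 18225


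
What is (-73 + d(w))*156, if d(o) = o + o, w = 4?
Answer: -10140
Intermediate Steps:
d(o) = 2*o
(-73 + d(w))*156 = (-73 + 2*4)*156 = (-73 + 8)*156 = -65*156 = -10140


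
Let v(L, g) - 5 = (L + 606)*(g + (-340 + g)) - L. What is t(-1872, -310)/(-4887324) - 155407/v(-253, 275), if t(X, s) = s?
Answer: -63291775049/30296521476 ≈ -2.0891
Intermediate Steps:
v(L, g) = 5 - L + (-340 + 2*g)*(606 + L) (v(L, g) = 5 + ((L + 606)*(g + (-340 + g)) - L) = 5 + ((606 + L)*(-340 + 2*g) - L) = 5 + ((-340 + 2*g)*(606 + L) - L) = 5 + (-L + (-340 + 2*g)*(606 + L)) = 5 - L + (-340 + 2*g)*(606 + L))
t(-1872, -310)/(-4887324) - 155407/v(-253, 275) = -310/(-4887324) - 155407/(-206035 - 341*(-253) + 1212*275 + 2*(-253)*275) = -310*(-1/4887324) - 155407/(-206035 + 86273 + 333300 - 139150) = 155/2443662 - 155407/74388 = -63291775049/30296521476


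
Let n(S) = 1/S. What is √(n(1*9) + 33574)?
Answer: √302167/3 ≈ 183.23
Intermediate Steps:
√(n(1*9) + 33574) = √(1/(1*9) + 33574) = √(1/9 + 33574) = √(⅑ + 33574) = √(302167/9) = √302167/3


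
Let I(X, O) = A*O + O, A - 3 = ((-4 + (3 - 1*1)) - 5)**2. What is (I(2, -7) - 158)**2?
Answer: 279841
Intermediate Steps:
A = 52 (A = 3 + ((-4 + (3 - 1*1)) - 5)**2 = 3 + ((-4 + (3 - 1)) - 5)**2 = 3 + ((-4 + 2) - 5)**2 = 3 + (-2 - 5)**2 = 3 + (-7)**2 = 3 + 49 = 52)
I(X, O) = 53*O (I(X, O) = 52*O + O = 53*O)
(I(2, -7) - 158)**2 = (53*(-7) - 158)**2 = (-371 - 158)**2 = (-529)**2 = 279841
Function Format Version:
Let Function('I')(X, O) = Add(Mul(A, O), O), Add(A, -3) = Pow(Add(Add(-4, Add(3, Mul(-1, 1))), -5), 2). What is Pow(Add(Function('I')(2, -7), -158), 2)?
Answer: 279841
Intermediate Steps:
A = 52 (A = Add(3, Pow(Add(Add(-4, Add(3, Mul(-1, 1))), -5), 2)) = Add(3, Pow(Add(Add(-4, Add(3, -1)), -5), 2)) = Add(3, Pow(Add(Add(-4, 2), -5), 2)) = Add(3, Pow(Add(-2, -5), 2)) = Add(3, Pow(-7, 2)) = Add(3, 49) = 52)
Function('I')(X, O) = Mul(53, O) (Function('I')(X, O) = Add(Mul(52, O), O) = Mul(53, O))
Pow(Add(Function('I')(2, -7), -158), 2) = Pow(Add(Mul(53, -7), -158), 2) = Pow(Add(-371, -158), 2) = Pow(-529, 2) = 279841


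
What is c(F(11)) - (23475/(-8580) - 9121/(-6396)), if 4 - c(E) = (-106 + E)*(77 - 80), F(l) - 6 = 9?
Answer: -4708400/17589 ≈ -267.69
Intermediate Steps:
F(l) = 15 (F(l) = 6 + 9 = 15)
c(E) = -314 + 3*E (c(E) = 4 - (-106 + E)*(77 - 80) = 4 - (-106 + E)*(-3) = 4 - (318 - 3*E) = 4 + (-318 + 3*E) = -314 + 3*E)
c(F(11)) - (23475/(-8580) - 9121/(-6396)) = (-314 + 3*15) - (23475/(-8580) - 9121/(-6396)) = (-314 + 45) - (23475*(-1/8580) - 9121*(-1/6396)) = -269 - (-1565/572 + 9121/6396) = -269 - 1*(-23041/17589) = -269 + 23041/17589 = -4708400/17589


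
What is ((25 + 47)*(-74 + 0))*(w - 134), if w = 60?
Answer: 394272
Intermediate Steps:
((25 + 47)*(-74 + 0))*(w - 134) = ((25 + 47)*(-74 + 0))*(60 - 134) = (72*(-74))*(-74) = -5328*(-74) = 394272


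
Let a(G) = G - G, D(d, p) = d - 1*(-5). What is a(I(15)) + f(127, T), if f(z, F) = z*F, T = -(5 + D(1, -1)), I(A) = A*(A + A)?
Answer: -1397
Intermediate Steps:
I(A) = 2*A² (I(A) = A*(2*A) = 2*A²)
D(d, p) = 5 + d (D(d, p) = d + 5 = 5 + d)
a(G) = 0
T = -11 (T = -(5 + (5 + 1)) = -(5 + 6) = -1*11 = -11)
f(z, F) = F*z
a(I(15)) + f(127, T) = 0 - 11*127 = 0 - 1397 = -1397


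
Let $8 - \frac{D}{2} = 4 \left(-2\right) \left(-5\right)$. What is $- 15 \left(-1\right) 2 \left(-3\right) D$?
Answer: $5760$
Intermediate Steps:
$D = -64$ ($D = 16 - 2 \cdot 4 \left(-2\right) \left(-5\right) = 16 - 2 \left(\left(-8\right) \left(-5\right)\right) = 16 - 80 = -64$)
$- 15 \left(-1\right) 2 \left(-3\right) D = - 15 \left(-1\right) 2 \left(-3\right) \left(-64\right) = - 15 \left(\left(-2\right) \left(-3\right)\right) \left(-64\right) = \left(-15\right) 6 \left(-64\right) = \left(-90\right) \left(-64\right) = 5760$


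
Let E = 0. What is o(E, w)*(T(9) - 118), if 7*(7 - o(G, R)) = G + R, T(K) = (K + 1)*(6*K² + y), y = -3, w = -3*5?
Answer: 301568/7 ≈ 43081.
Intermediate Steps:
w = -15
T(K) = (1 + K)*(-3 + 6*K²) (T(K) = (K + 1)*(6*K² - 3) = (1 + K)*(-3 + 6*K²))
o(G, R) = 7 - G/7 - R/7 (o(G, R) = 7 - (G + R)/7 = 7 + (-G/7 - R/7) = 7 - G/7 - R/7)
o(E, w)*(T(9) - 118) = (7 - ⅐*0 - ⅐*(-15))*((-3 - 3*9 + 6*9² + 6*9³) - 118) = (7 + 0 + 15/7)*((-3 - 27 + 6*81 + 6*729) - 118) = 64*((-3 - 27 + 486 + 4374) - 118)/7 = 64*(4830 - 118)/7 = (64/7)*4712 = 301568/7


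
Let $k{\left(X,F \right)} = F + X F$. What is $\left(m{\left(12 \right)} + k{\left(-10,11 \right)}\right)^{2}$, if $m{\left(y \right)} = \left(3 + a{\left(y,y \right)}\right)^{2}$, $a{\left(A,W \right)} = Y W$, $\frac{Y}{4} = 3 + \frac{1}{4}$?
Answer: $634133124$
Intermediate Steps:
$Y = 13$ ($Y = 4 \left(3 + \frac{1}{4}\right) = 4 \cdot \frac{13}{4} = 13$)
$a{\left(A,W \right)} = 13 W$
$m{\left(y \right)} = \left(3 + 13 y\right)^{2}$
$k{\left(X,F \right)} = F + F X$
$\left(m{\left(12 \right)} + k{\left(-10,11 \right)}\right)^{2} = \left(\left(3 + 13 \cdot 12\right)^{2} + 11 \left(1 - 10\right)\right)^{2} = \left(\left(3 + 156\right)^{2} + 11 \left(-9\right)\right)^{2} = \left(159^{2} - 99\right)^{2} = \left(25281 - 99\right)^{2} = 25182^{2} = 634133124$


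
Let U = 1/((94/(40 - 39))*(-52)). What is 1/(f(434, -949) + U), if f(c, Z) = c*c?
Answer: 4888/920684127 ≈ 5.3091e-6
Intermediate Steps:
f(c, Z) = c²
U = -1/4888 (U = 1/((94/1)*(-52)) = 1/((1*94)*(-52)) = 1/(94*(-52)) = 1/(-4888) = -1/4888 ≈ -0.00020458)
1/(f(434, -949) + U) = 1/(434² - 1/4888) = 1/(188356 - 1/4888) = 1/(920684127/4888) = 4888/920684127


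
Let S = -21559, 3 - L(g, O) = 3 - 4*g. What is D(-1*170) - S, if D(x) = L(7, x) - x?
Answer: 21757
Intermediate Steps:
L(g, O) = 4*g (L(g, O) = 3 - (3 - 4*g) = 3 + (-3 + 4*g) = 4*g)
D(x) = 28 - x (D(x) = 4*7 - x = 28 - x)
D(-1*170) - S = (28 - (-1)*170) - 1*(-21559) = (28 - 1*(-170)) + 21559 = (28 + 170) + 21559 = 198 + 21559 = 21757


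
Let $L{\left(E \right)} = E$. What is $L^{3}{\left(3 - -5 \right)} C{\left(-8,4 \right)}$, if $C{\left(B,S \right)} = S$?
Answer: $2048$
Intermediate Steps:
$L^{3}{\left(3 - -5 \right)} C{\left(-8,4 \right)} = \left(3 - -5\right)^{3} \cdot 4 = \left(3 + 5\right)^{3} \cdot 4 = 8^{3} \cdot 4 = 512 \cdot 4 = 2048$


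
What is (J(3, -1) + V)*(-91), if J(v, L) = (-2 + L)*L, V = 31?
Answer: -3094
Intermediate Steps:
J(v, L) = L*(-2 + L)
(J(3, -1) + V)*(-91) = (-(-2 - 1) + 31)*(-91) = (-1*(-3) + 31)*(-91) = (3 + 31)*(-91) = 34*(-91) = -3094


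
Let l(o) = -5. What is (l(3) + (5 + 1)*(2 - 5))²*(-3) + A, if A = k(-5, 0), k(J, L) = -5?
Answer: -1592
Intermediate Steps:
A = -5
(l(3) + (5 + 1)*(2 - 5))²*(-3) + A = (-5 + (5 + 1)*(2 - 5))²*(-3) - 5 = (-5 + 6*(-3))²*(-3) - 5 = (-5 - 18)²*(-3) - 5 = (-23)²*(-3) - 5 = 529*(-3) - 5 = -1587 - 5 = -1592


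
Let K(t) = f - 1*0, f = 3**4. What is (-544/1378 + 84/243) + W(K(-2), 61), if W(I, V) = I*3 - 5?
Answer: 13279802/55809 ≈ 237.95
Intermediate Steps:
f = 81
K(t) = 81 (K(t) = 81 - 1*0 = 81 + 0 = 81)
W(I, V) = -5 + 3*I (W(I, V) = 3*I - 5 = -5 + 3*I)
(-544/1378 + 84/243) + W(K(-2), 61) = (-544/1378 + 84/243) + (-5 + 3*81) = (-544*1/1378 + 84*(1/243)) + (-5 + 243) = (-272/689 + 28/81) + 238 = -2740/55809 + 238 = 13279802/55809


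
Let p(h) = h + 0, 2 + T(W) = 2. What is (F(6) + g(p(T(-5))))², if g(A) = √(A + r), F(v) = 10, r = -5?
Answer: (10 + I*√5)² ≈ 95.0 + 44.721*I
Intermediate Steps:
T(W) = 0 (T(W) = -2 + 2 = 0)
p(h) = h
g(A) = √(-5 + A) (g(A) = √(A - 5) = √(-5 + A))
(F(6) + g(p(T(-5))))² = (10 + √(-5 + 0))² = (10 + √(-5))² = (10 + I*√5)²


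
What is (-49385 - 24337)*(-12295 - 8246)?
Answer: 1514323602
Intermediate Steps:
(-49385 - 24337)*(-12295 - 8246) = -73722*(-20541) = 1514323602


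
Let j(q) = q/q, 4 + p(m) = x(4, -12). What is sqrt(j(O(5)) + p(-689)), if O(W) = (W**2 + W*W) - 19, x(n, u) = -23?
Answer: I*sqrt(26) ≈ 5.099*I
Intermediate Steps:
p(m) = -27 (p(m) = -4 - 23 = -27)
O(W) = -19 + 2*W**2 (O(W) = (W**2 + W**2) - 19 = 2*W**2 - 19 = -19 + 2*W**2)
j(q) = 1
sqrt(j(O(5)) + p(-689)) = sqrt(1 - 27) = sqrt(-26) = I*sqrt(26)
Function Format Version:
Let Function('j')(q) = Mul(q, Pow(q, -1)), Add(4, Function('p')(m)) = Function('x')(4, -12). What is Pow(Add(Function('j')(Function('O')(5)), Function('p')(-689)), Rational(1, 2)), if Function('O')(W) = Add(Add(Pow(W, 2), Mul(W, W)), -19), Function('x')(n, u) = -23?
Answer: Mul(I, Pow(26, Rational(1, 2))) ≈ Mul(5.0990, I)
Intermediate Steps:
Function('p')(m) = -27 (Function('p')(m) = Add(-4, -23) = -27)
Function('O')(W) = Add(-19, Mul(2, Pow(W, 2))) (Function('O')(W) = Add(Add(Pow(W, 2), Pow(W, 2)), -19) = Add(Mul(2, Pow(W, 2)), -19) = Add(-19, Mul(2, Pow(W, 2))))
Function('j')(q) = 1
Pow(Add(Function('j')(Function('O')(5)), Function('p')(-689)), Rational(1, 2)) = Pow(Add(1, -27), Rational(1, 2)) = Pow(-26, Rational(1, 2)) = Mul(I, Pow(26, Rational(1, 2)))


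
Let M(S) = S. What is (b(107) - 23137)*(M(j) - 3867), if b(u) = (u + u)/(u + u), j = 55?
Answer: 88194432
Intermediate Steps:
b(u) = 1 (b(u) = (2*u)/((2*u)) = (2*u)*(1/(2*u)) = 1)
(b(107) - 23137)*(M(j) - 3867) = (1 - 23137)*(55 - 3867) = -23136*(-3812) = 88194432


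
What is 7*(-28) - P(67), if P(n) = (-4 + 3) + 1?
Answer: -196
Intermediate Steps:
P(n) = 0 (P(n) = -1 + 1 = 0)
7*(-28) - P(67) = 7*(-28) - 1*0 = -196 + 0 = -196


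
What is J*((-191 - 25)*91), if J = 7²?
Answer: -963144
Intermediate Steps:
J = 49
J*((-191 - 25)*91) = 49*((-191 - 25)*91) = 49*(-216*91) = 49*(-19656) = -963144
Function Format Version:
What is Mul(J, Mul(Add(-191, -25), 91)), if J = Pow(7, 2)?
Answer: -963144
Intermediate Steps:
J = 49
Mul(J, Mul(Add(-191, -25), 91)) = Mul(49, Mul(Add(-191, -25), 91)) = Mul(49, Mul(-216, 91)) = Mul(49, -19656) = -963144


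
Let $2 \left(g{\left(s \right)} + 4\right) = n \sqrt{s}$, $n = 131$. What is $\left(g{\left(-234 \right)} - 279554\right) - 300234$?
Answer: $-579792 + \frac{393 i \sqrt{26}}{2} \approx -5.7979 \cdot 10^{5} + 1002.0 i$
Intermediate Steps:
$g{\left(s \right)} = -4 + \frac{131 \sqrt{s}}{2}$
$\left(g{\left(-234 \right)} - 279554\right) - 300234 = \left(\left(-4 + \frac{131 \sqrt{-234}}{2}\right) - 279554\right) - 300234 = \left(\left(-4 + \frac{131 \cdot 3 i \sqrt{26}}{2}\right) - 279554\right) - 300234 = \left(\left(-4 + \frac{393 i \sqrt{26}}{2}\right) - 279554\right) - 300234 = \left(-279558 + \frac{393 i \sqrt{26}}{2}\right) - 300234 = -579792 + \frac{393 i \sqrt{26}}{2}$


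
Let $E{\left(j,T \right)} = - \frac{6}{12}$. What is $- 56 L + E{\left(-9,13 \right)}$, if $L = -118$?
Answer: $\frac{13215}{2} \approx 6607.5$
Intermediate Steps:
$E{\left(j,T \right)} = - \frac{1}{2}$ ($E{\left(j,T \right)} = \left(-6\right) \frac{1}{12} = - \frac{1}{2}$)
$- 56 L + E{\left(-9,13 \right)} = \left(-56\right) \left(-118\right) - \frac{1}{2} = 6608 - \frac{1}{2} = \frac{13215}{2}$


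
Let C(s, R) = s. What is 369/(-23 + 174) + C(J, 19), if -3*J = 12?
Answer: -235/151 ≈ -1.5563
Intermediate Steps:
J = -4 (J = -1/3*12 = -4)
369/(-23 + 174) + C(J, 19) = 369/(-23 + 174) - 4 = 369/151 - 4 = -235/151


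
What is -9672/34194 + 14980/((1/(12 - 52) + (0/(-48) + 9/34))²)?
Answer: 39475516818772/151416731 ≈ 2.6071e+5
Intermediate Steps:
-9672/34194 + 14980/((1/(12 - 52) + (0/(-48) + 9/34))²) = -9672*1/34194 + 14980/((1/(-40) + (0*(-1/48) + 9*(1/34)))²) = -1612/5699 + 14980/((-1/40 + (0 + 9/34))²) = -1612/5699 + 14980/((-1/40 + 9/34)²) = -1612/5699 + 14980/((163/680)²) = -1612/5699 + 14980/(26569/462400) = -1612/5699 + 14980*(462400/26569) = -1612/5699 + 6926752000/26569 = 39475516818772/151416731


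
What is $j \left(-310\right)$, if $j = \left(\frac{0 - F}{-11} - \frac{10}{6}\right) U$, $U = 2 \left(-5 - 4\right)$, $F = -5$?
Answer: $- \frac{130200}{11} \approx -11836.0$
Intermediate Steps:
$U = -18$ ($U = 2 \left(-9\right) = -18$)
$j = \frac{420}{11}$ ($j = \left(\frac{0 - -5}{-11} - \frac{10}{6}\right) \left(-18\right) = \left(\left(0 + 5\right) \left(- \frac{1}{11}\right) - \frac{5}{3}\right) \left(-18\right) = \left(5 \left(- \frac{1}{11}\right) - \frac{5}{3}\right) \left(-18\right) = \left(- \frac{5}{11} - \frac{5}{3}\right) \left(-18\right) = \left(- \frac{70}{33}\right) \left(-18\right) = \frac{420}{11} \approx 38.182$)
$j \left(-310\right) = \frac{420}{11} \left(-310\right) = - \frac{130200}{11}$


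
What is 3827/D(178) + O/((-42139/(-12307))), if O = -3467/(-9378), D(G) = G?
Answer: 4269514261/197589771 ≈ 21.608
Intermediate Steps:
O = 3467/9378 (O = -3467*(-1/9378) = 3467/9378 ≈ 0.36970)
3827/D(178) + O/((-42139/(-12307))) = 3827/178 + 3467/(9378*((-42139/(-12307)))) = 3827*(1/178) + 3467/(9378*((-42139*(-1/12307)))) = 43/2 + 3467/(9378*(42139/12307)) = 43/2 + (3467/9378)*(12307/42139) = 43/2 + 42668369/395179542 = 4269514261/197589771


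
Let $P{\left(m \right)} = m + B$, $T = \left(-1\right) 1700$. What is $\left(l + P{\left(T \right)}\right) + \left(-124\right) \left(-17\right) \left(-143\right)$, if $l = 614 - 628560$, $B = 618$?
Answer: $-930472$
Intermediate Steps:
$T = -1700$
$P{\left(m \right)} = 618 + m$ ($P{\left(m \right)} = m + 618 = 618 + m$)
$l = -627946$ ($l = 614 - 628560 = -627946$)
$\left(l + P{\left(T \right)}\right) + \left(-124\right) \left(-17\right) \left(-143\right) = \left(-627946 + \left(618 - 1700\right)\right) + \left(-124\right) \left(-17\right) \left(-143\right) = \left(-627946 - 1082\right) + 2108 \left(-143\right) = -629028 - 301444 = -930472$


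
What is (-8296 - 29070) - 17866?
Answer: -55232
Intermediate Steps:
(-8296 - 29070) - 17866 = -37366 - 17866 = -55232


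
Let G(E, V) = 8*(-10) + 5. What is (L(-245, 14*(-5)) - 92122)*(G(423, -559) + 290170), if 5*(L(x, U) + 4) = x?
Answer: -26739506625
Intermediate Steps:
G(E, V) = -75 (G(E, V) = -80 + 5 = -75)
L(x, U) = -4 + x/5
(L(-245, 14*(-5)) - 92122)*(G(423, -559) + 290170) = ((-4 + (1/5)*(-245)) - 92122)*(-75 + 290170) = ((-4 - 49) - 92122)*290095 = (-53 - 92122)*290095 = -92175*290095 = -26739506625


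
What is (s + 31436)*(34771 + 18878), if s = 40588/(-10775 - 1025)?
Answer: 4974660017397/2950 ≈ 1.6863e+9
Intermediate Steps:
s = -10147/2950 (s = 40588/(-11800) = 40588*(-1/11800) = -10147/2950 ≈ -3.4397)
(s + 31436)*(34771 + 18878) = (-10147/2950 + 31436)*(34771 + 18878) = (92726053/2950)*53649 = 4974660017397/2950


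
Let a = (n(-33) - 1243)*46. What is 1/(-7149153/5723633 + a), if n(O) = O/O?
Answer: -5723633/327009749709 ≈ -1.7503e-5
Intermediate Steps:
n(O) = 1
a = -57132 (a = (1 - 1243)*46 = -1242*46 = -57132)
1/(-7149153/5723633 + a) = 1/(-7149153/5723633 - 57132) = 1/(-327009749709/5723633) = -5723633/327009749709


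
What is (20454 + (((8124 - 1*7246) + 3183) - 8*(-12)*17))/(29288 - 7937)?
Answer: 2377/1941 ≈ 1.2246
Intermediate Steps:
(20454 + (((8124 - 1*7246) + 3183) - 8*(-12)*17))/(29288 - 7937) = (20454 + (((8124 - 7246) + 3183) + 96*17))/21351 = (20454 + ((878 + 3183) + 1632))*(1/21351) = (20454 + (4061 + 1632))*(1/21351) = (20454 + 5693)*(1/21351) = 26147*(1/21351) = 2377/1941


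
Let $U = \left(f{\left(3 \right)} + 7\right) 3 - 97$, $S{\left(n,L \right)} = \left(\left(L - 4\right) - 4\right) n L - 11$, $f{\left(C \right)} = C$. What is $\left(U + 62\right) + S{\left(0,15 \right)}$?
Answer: $-16$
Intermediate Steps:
$S{\left(n,L \right)} = -11 + L n \left(-8 + L\right)$ ($S{\left(n,L \right)} = \left(\left(-4 + L\right) - 4\right) n L - 11 = \left(-8 + L\right) n L - 11 = n \left(-8 + L\right) L - 11 = L n \left(-8 + L\right) - 11 = -11 + L n \left(-8 + L\right)$)
$U = -67$ ($U = \left(3 + 7\right) 3 - 97 = 10 \cdot 3 - 97 = 30 - 97 = -67$)
$\left(U + 62\right) + S{\left(0,15 \right)} = \left(-67 + 62\right) - \left(11 + 0\right) = -5 + \left(-11 + 0 \cdot 225 + 0\right) = -5 + \left(-11 + 0 + 0\right) = -5 - 11 = -16$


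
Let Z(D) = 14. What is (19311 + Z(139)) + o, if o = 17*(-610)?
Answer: 8955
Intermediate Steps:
o = -10370
(19311 + Z(139)) + o = (19311 + 14) - 10370 = 19325 - 10370 = 8955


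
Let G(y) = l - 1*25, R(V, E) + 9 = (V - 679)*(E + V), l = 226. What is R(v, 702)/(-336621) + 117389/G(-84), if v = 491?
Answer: 4395631718/7517869 ≈ 584.69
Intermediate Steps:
R(V, E) = -9 + (-679 + V)*(E + V) (R(V, E) = -9 + (V - 679)*(E + V) = -9 + (-679 + V)*(E + V))
G(y) = 201 (G(y) = 226 - 1*25 = 226 - 25 = 201)
R(v, 702)/(-336621) + 117389/G(-84) = (-9 + 491² - 679*702 - 679*491 + 702*491)/(-336621) + 117389/201 = (-9 + 241081 - 476658 - 333389 + 344682)*(-1/336621) + 117389*(1/201) = -224293*(-1/336621) + 117389/201 = 224293/336621 + 117389/201 = 4395631718/7517869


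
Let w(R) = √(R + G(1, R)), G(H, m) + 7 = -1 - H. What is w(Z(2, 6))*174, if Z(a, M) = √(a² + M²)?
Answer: 174*√(-9 + 2*√10) ≈ 284.61*I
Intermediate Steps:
G(H, m) = -8 - H (G(H, m) = -7 + (-1 - H) = -8 - H)
Z(a, M) = √(M² + a²)
w(R) = √(-9 + R) (w(R) = √(R + (-8 - 1*1)) = √(R + (-8 - 1)) = √(R - 9) = √(-9 + R))
w(Z(2, 6))*174 = √(-9 + √(6² + 2²))*174 = √(-9 + √(36 + 4))*174 = √(-9 + √40)*174 = √(-9 + 2*√10)*174 = 174*√(-9 + 2*√10)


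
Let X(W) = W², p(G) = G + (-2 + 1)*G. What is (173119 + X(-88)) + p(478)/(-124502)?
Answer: 180863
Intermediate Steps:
p(G) = 0 (p(G) = G - G = 0)
(173119 + X(-88)) + p(478)/(-124502) = (173119 + (-88)²) + 0/(-124502) = (173119 + 7744) + 0*(-1/124502) = 180863 + 0 = 180863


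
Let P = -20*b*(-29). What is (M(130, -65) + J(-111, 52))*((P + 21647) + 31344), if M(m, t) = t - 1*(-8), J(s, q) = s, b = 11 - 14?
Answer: -8610168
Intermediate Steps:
b = -3
M(m, t) = 8 + t (M(m, t) = t + 8 = 8 + t)
P = -1740 (P = -20*(-3)*(-29) = 60*(-29) = -1740)
(M(130, -65) + J(-111, 52))*((P + 21647) + 31344) = ((8 - 65) - 111)*((-1740 + 21647) + 31344) = (-57 - 111)*(19907 + 31344) = -168*51251 = -8610168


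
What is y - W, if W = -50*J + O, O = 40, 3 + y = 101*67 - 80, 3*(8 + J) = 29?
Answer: 20182/3 ≈ 6727.3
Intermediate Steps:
J = 5/3 (J = -8 + (⅓)*29 = -8 + 29/3 = 5/3 ≈ 1.6667)
y = 6684 (y = -3 + (101*67 - 80) = -3 + (6767 - 80) = -3 + 6687 = 6684)
W = -130/3 (W = -50*5/3 + 40 = -250/3 + 40 = -130/3 ≈ -43.333)
y - W = 6684 - 1*(-130/3) = 6684 + 130/3 = 20182/3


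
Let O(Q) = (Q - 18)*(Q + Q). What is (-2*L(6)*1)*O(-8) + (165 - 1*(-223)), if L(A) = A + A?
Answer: -9596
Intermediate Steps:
L(A) = 2*A
O(Q) = 2*Q*(-18 + Q) (O(Q) = (-18 + Q)*(2*Q) = 2*Q*(-18 + Q))
(-2*L(6)*1)*O(-8) + (165 - 1*(-223)) = (-4*6*1)*(2*(-8)*(-18 - 8)) + (165 - 1*(-223)) = (-2*12*1)*(2*(-8)*(-26)) + (165 + 223) = -24*1*416 + 388 = -24*416 + 388 = -9984 + 388 = -9596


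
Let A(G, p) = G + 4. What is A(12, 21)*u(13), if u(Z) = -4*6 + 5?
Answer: -304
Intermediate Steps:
A(G, p) = 4 + G
u(Z) = -19 (u(Z) = -24 + 5 = -19)
A(12, 21)*u(13) = (4 + 12)*(-19) = 16*(-19) = -304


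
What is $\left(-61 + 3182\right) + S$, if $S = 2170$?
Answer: $5291$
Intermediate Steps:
$\left(-61 + 3182\right) + S = \left(-61 + 3182\right) + 2170 = 3121 + 2170 = 5291$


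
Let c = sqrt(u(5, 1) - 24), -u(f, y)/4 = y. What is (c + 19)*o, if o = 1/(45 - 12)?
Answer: 19/33 + 2*I*sqrt(7)/33 ≈ 0.57576 + 0.16035*I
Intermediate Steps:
u(f, y) = -4*y
o = 1/33 ≈ 0.030303
c = 2*I*sqrt(7) (c = sqrt(-4*1 - 24) = sqrt(-4 - 24) = sqrt(-28) = 2*I*sqrt(7) ≈ 5.2915*I)
(c + 19)*o = (2*I*sqrt(7) + 19)*(1/33) = (19 + 2*I*sqrt(7))*(1/33) = 19/33 + 2*I*sqrt(7)/33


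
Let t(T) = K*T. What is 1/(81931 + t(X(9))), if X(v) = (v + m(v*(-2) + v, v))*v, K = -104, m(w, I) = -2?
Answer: 1/75379 ≈ 1.3266e-5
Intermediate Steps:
X(v) = v*(-2 + v) (X(v) = (v - 2)*v = (-2 + v)*v = v*(-2 + v))
t(T) = -104*T
1/(81931 + t(X(9))) = 1/(81931 - 936*(-2 + 9)) = 1/(81931 - 936*7) = 1/(81931 - 104*63) = 1/(81931 - 6552) = 1/75379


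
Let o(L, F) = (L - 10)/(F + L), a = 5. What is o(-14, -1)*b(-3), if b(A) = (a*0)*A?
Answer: 0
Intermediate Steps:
b(A) = 0 (b(A) = (5*0)*A = 0*A = 0)
o(L, F) = (-10 + L)/(F + L)
o(-14, -1)*b(-3) = ((-10 - 14)/(-1 - 14))*0 = (-24/(-15))*0 = -1/15*(-24)*0 = (8/5)*0 = 0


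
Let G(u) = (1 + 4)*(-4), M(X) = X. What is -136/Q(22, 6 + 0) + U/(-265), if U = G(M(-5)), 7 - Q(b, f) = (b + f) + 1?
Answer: 3648/583 ≈ 6.2573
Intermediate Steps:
Q(b, f) = 6 - b - f (Q(b, f) = 7 - ((b + f) + 1) = 7 - (1 + b + f) = 7 + (-1 - b - f) = 6 - b - f)
G(u) = -20 (G(u) = 5*(-4) = -20)
U = -20
-136/Q(22, 6 + 0) + U/(-265) = -136/(6 - 1*22 - (6 + 0)) - 20/(-265) = -136/(6 - 22 - 1*6) - 20*(-1/265) = -136/(6 - 22 - 6) + 4/53 = -136/(-22) + 4/53 = -136*(-1/22) + 4/53 = 68/11 + 4/53 = 3648/583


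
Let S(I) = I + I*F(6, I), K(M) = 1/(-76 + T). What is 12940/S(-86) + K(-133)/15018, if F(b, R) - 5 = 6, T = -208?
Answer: -766535421/61133272 ≈ -12.539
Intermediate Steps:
F(b, R) = 11 (F(b, R) = 5 + 6 = 11)
K(M) = -1/284 (K(M) = 1/(-76 - 208) = 1/(-284) = -1/284)
S(I) = 12*I (S(I) = I + I*11 = I + 11*I = 12*I)
12940/S(-86) + K(-133)/15018 = 12940/((12*(-86))) - 1/284/15018 = 12940/(-1032) - 1/284*1/15018 = 12940*(-1/1032) - 1/4265112 = -3235/258 - 1/4265112 = -766535421/61133272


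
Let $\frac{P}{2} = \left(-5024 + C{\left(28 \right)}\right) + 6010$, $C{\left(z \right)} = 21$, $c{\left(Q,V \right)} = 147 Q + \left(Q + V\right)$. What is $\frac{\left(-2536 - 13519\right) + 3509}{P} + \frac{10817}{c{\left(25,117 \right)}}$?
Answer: $- \frac{13051322}{3843719} \approx -3.3955$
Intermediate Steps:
$c{\left(Q,V \right)} = V + 148 Q$
$P = 2014$ ($P = 2 \left(\left(-5024 + 21\right) + 6010\right) = 2 \left(-5003 + 6010\right) = 2 \cdot 1007 = 2014$)
$\frac{\left(-2536 - 13519\right) + 3509}{P} + \frac{10817}{c{\left(25,117 \right)}} = \frac{\left(-2536 - 13519\right) + 3509}{2014} + \frac{10817}{117 + 148 \cdot 25} = \left(-16055 + 3509\right) \frac{1}{2014} + \frac{10817}{117 + 3700} = \left(-12546\right) \frac{1}{2014} + \frac{10817}{3817} = - \frac{6273}{1007} + 10817 \cdot \frac{1}{3817} = - \frac{6273}{1007} + \frac{10817}{3817} = - \frac{13051322}{3843719}$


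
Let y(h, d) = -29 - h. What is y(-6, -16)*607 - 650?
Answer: -14611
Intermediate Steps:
y(-6, -16)*607 - 650 = (-29 - 1*(-6))*607 - 650 = (-29 + 6)*607 - 650 = -23*607 - 650 = -13961 - 650 = -14611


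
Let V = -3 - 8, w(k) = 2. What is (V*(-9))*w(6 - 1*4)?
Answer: 198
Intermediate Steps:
V = -11
(V*(-9))*w(6 - 1*4) = -11*(-9)*2 = 99*2 = 198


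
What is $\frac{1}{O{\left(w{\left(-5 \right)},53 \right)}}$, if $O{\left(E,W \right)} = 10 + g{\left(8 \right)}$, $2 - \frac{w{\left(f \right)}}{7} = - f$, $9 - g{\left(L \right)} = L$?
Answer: $\frac{1}{11} \approx 0.090909$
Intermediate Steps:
$g{\left(L \right)} = 9 - L$
$w{\left(f \right)} = 14 + 7 f$ ($w{\left(f \right)} = 14 - 7 \left(- f\right) = 14 + 7 f$)
$O{\left(E,W \right)} = 11$ ($O{\left(E,W \right)} = 10 + \left(9 - 8\right) = 10 + 1 = 11$)
$\frac{1}{O{\left(w{\left(-5 \right)},53 \right)}} = \frac{1}{11}$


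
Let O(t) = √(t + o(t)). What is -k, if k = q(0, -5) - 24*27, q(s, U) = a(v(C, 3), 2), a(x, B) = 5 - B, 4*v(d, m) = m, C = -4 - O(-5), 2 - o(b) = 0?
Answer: 645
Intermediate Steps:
o(b) = 2 (o(b) = 2 - 1*0 = 2 + 0 = 2)
O(t) = √(2 + t) (O(t) = √(t + 2) = √(2 + t))
C = -4 - I*√3 (C = -4 - √(2 - 5) = -4 - √(-3) = -4 - I*√3 ≈ -4.0 - 1.732*I)
v(d, m) = m/4
q(s, U) = 3 (q(s, U) = 5 - 1*2 = 5 - 2 = 3)
k = -645 (k = 3 - 24*27 = 3 - 648 = -645)
-k = -1*(-645) = 645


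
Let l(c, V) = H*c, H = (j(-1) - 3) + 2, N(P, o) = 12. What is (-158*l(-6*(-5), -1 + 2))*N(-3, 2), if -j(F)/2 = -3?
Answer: -284400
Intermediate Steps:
j(F) = 6 (j(F) = -2*(-3) = 6)
H = 5 (H = (6 - 3) + 2 = 3 + 2 = 5)
l(c, V) = 5*c
(-158*l(-6*(-5), -1 + 2))*N(-3, 2) = -790*(-6*(-5))*12 = -790*30*12 = -158*150*12 = -23700*12 = -284400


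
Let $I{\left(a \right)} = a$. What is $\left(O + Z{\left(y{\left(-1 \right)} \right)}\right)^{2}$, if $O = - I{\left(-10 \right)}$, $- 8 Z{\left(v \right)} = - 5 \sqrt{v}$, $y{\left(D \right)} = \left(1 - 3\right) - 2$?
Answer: $\frac{1575}{16} + 25 i \approx 98.438 + 25.0 i$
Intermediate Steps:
$y{\left(D \right)} = -4$ ($y{\left(D \right)} = -2 - 2 = -4$)
$Z{\left(v \right)} = \frac{5 \sqrt{v}}{8}$ ($Z{\left(v \right)} = - \frac{\left(-5\right) \sqrt{v}}{8} = \frac{5 \sqrt{v}}{8}$)
$O = 10$ ($O = \left(-1\right) \left(-10\right) = 10$)
$\left(O + Z{\left(y{\left(-1 \right)} \right)}\right)^{2} = \left(10 + \frac{5 \sqrt{-4}}{8}\right)^{2} = \left(10 + \frac{5 \cdot 2 i}{8}\right)^{2} = \left(10 + \frac{5 i}{4}\right)^{2}$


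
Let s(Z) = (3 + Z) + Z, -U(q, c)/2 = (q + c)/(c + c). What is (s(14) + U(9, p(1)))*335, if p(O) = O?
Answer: 7035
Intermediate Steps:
U(q, c) = -(c + q)/c (U(q, c) = -2*(q + c)/(c + c) = -2*(c + q)/(2*c) = -2*(c + q)*1/(2*c) = -(c + q)/c)
s(Z) = 3 + 2*Z
(s(14) + U(9, p(1)))*335 = ((3 + 2*14) + (-1*1 - 1*9)/1)*335 = ((3 + 28) + 1*(-1 - 9))*335 = (31 + 1*(-10))*335 = (31 - 10)*335 = 21*335 = 7035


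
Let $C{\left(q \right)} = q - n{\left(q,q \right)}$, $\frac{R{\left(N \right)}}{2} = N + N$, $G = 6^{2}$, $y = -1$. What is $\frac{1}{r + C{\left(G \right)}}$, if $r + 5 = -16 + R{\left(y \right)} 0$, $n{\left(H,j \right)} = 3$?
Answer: $\frac{1}{12} \approx 0.083333$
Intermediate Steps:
$G = 36$
$R{\left(N \right)} = 4 N$ ($R{\left(N \right)} = 2 \left(N + N\right) = 2 \cdot 2 N = 4 N$)
$C{\left(q \right)} = -3 + q$ ($C{\left(q \right)} = q - 3 = -3 + q$)
$r = -21$ ($r = -5 - \left(16 - 4 \left(-1\right) 0\right) = -5 - 16 = -21$)
$\frac{1}{r + C{\left(G \right)}} = \frac{1}{-21 + \left(-3 + 36\right)} = \frac{1}{-21 + 33} = \frac{1}{12}$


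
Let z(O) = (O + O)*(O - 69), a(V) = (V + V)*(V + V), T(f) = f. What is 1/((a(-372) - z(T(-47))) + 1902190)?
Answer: 1/2444822 ≈ 4.0903e-7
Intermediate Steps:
a(V) = 4*V² (a(V) = (2*V)*(2*V) = 4*V²)
z(O) = 2*O*(-69 + O) (z(O) = (2*O)*(-69 + O) = 2*O*(-69 + O))
1/((a(-372) - z(T(-47))) + 1902190) = 1/((4*(-372)² - 2*(-47)*(-69 - 47)) + 1902190) = 1/((4*138384 - 2*(-47)*(-116)) + 1902190) = 1/((553536 - 1*10904) + 1902190) = 1/((553536 - 10904) + 1902190) = 1/(542632 + 1902190) = 1/2444822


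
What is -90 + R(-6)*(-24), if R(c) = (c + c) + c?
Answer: 342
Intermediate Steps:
R(c) = 3*c (R(c) = 2*c + c = 3*c)
-90 + R(-6)*(-24) = -90 + (3*(-6))*(-24) = -90 - 18*(-24) = -90 + 432 = 342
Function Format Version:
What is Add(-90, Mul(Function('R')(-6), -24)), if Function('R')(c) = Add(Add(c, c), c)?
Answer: 342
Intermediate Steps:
Function('R')(c) = Mul(3, c) (Function('R')(c) = Add(Mul(2, c), c) = Mul(3, c))
Add(-90, Mul(Function('R')(-6), -24)) = Add(-90, Mul(Mul(3, -6), -24)) = Add(-90, Mul(-18, -24)) = Add(-90, 432) = 342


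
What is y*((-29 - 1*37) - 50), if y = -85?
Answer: 9860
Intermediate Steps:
y*((-29 - 1*37) - 50) = -85*((-29 - 1*37) - 50) = -85*((-29 - 37) - 50) = -85*(-66 - 50) = -85*(-116) = 9860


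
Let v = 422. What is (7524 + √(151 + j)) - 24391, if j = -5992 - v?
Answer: -16867 + I*√6263 ≈ -16867.0 + 79.139*I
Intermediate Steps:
j = -6414 (j = -5992 - 1*422 = -5992 - 422 = -6414)
(7524 + √(151 + j)) - 24391 = (7524 + √(151 - 6414)) - 24391 = (7524 + √(-6263)) - 24391 = (7524 + I*√6263) - 24391 = -16867 + I*√6263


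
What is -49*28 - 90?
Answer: -1462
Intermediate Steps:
-49*28 - 90 = -1372 - 90 = -1462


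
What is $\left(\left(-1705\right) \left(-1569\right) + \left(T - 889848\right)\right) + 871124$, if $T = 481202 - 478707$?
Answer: $2658916$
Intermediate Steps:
$T = 2495$ ($T = 481202 - 478707 = 2495$)
$\left(\left(-1705\right) \left(-1569\right) + \left(T - 889848\right)\right) + 871124 = \left(\left(-1705\right) \left(-1569\right) + \left(2495 - 889848\right)\right) + 871124 = \left(2675145 + \left(2495 - 889848\right)\right) + 871124 = \left(2675145 - 887353\right) + 871124 = 1787792 + 871124 = 2658916$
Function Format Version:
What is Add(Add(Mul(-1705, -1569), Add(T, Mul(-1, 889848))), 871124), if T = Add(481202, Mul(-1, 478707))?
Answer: 2658916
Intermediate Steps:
T = 2495 (T = Add(481202, -478707) = 2495)
Add(Add(Mul(-1705, -1569), Add(T, Mul(-1, 889848))), 871124) = Add(Add(Mul(-1705, -1569), Add(2495, Mul(-1, 889848))), 871124) = Add(Add(2675145, Add(2495, -889848)), 871124) = Add(Add(2675145, -887353), 871124) = Add(1787792, 871124) = 2658916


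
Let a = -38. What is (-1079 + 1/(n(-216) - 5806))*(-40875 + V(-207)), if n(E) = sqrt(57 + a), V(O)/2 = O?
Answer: 500597229921887/11236539 + 13763*sqrt(19)/11236539 ≈ 4.4551e+7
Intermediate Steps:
V(O) = 2*O
n(E) = sqrt(19) (n(E) = sqrt(57 - 38) = sqrt(19))
(-1079 + 1/(n(-216) - 5806))*(-40875 + V(-207)) = (-1079 + 1/(sqrt(19) - 5806))*(-40875 + 2*(-207)) = (-1079 + 1/(-5806 + sqrt(19)))*(-40875 - 414) = (-1079 + 1/(-5806 + sqrt(19)))*(-41289) = 44550831 - 41289/(-5806 + sqrt(19))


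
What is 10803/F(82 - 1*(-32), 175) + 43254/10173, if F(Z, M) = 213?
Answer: 13234669/240761 ≈ 54.970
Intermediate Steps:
10803/F(82 - 1*(-32), 175) + 43254/10173 = 10803/213 + 43254/10173 = 10803*(1/213) + 43254*(1/10173) = 3601/71 + 14418/3391 = 13234669/240761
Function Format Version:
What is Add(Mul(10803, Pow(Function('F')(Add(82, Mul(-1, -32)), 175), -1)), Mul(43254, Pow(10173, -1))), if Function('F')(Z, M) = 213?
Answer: Rational(13234669, 240761) ≈ 54.970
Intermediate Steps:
Add(Mul(10803, Pow(Function('F')(Add(82, Mul(-1, -32)), 175), -1)), Mul(43254, Pow(10173, -1))) = Add(Mul(10803, Pow(213, -1)), Mul(43254, Pow(10173, -1))) = Add(Mul(10803, Rational(1, 213)), Mul(43254, Rational(1, 10173))) = Add(Rational(3601, 71), Rational(14418, 3391)) = Rational(13234669, 240761)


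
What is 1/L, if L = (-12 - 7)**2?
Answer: 1/361 ≈ 0.0027701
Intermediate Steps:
L = 361 (L = (-19)**2 = 361)
1/L = 1/361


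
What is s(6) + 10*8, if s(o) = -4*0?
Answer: 80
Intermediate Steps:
s(o) = 0
s(6) + 10*8 = 0 + 10*8 = 0 + 80 = 80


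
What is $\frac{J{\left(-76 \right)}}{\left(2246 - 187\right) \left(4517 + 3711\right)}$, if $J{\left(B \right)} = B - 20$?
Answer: $- \frac{24}{4235363} \approx -5.6666 \cdot 10^{-6}$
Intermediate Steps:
$J{\left(B \right)} = -20 + B$ ($J{\left(B \right)} = B - 20 = -20 + B$)
$\frac{J{\left(-76 \right)}}{\left(2246 - 187\right) \left(4517 + 3711\right)} = \frac{-20 - 76}{\left(2246 - 187\right) \left(4517 + 3711\right)} = - \frac{96}{2059 \cdot 8228} = - \frac{96}{16941452} = \left(-96\right) \frac{1}{16941452} = - \frac{24}{4235363}$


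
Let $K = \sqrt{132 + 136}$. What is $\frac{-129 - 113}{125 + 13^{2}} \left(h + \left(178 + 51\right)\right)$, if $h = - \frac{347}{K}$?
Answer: $- \frac{27709}{147} + \frac{41987 \sqrt{67}}{19698} \approx -171.05$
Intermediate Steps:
$K = 2 \sqrt{67}$ ($K = \sqrt{268} = 2 \sqrt{67} \approx 16.371$)
$h = - \frac{347 \sqrt{67}}{134}$ ($h = - \frac{347}{2 \sqrt{67}} = - 347 \frac{\sqrt{67}}{134} = - \frac{347 \sqrt{67}}{134} \approx -21.196$)
$\frac{-129 - 113}{125 + 13^{2}} \left(h + \left(178 + 51\right)\right) = \frac{-129 - 113}{125 + 13^{2}} \left(- \frac{347 \sqrt{67}}{134} + \left(178 + 51\right)\right) = - \frac{242}{125 + 169} \left(- \frac{347 \sqrt{67}}{134} + 229\right) = - \frac{242}{294} \left(229 - \frac{347 \sqrt{67}}{134}\right) = \left(-242\right) \frac{1}{294} \left(229 - \frac{347 \sqrt{67}}{134}\right) = - \frac{121 \left(229 - \frac{347 \sqrt{67}}{134}\right)}{147} = - \frac{27709}{147} + \frac{41987 \sqrt{67}}{19698}$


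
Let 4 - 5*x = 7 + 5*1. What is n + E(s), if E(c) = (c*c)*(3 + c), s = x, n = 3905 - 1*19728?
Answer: -1977427/125 ≈ -15819.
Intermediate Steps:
n = -15823 (n = 3905 - 19728 = -15823)
x = -8/5 (x = ⅘ - (7 + 5*1)/5 = ⅘ - (7 + 5)/5 = ⅘ - ⅕*12 = ⅘ - 12/5 = -8/5 ≈ -1.6000)
s = -8/5 ≈ -1.6000
E(c) = c²*(3 + c)
n + E(s) = -15823 + (-8/5)²*(3 - 8/5) = -15823 + (64/25)*(7/5) = -15823 + 448/125 = -1977427/125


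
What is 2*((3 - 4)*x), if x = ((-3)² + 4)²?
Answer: -338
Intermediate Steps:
x = 169 (x = (9 + 4)² = 13² = 169)
2*((3 - 4)*x) = 2*((3 - 4)*169) = 2*(-1*169) = 2*(-169) = -338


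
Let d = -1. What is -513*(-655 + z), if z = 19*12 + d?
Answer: 219564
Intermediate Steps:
z = 227 (z = 19*12 - 1 = 228 - 1 = 227)
-513*(-655 + z) = -513*(-655 + 227) = -513*(-428) = 219564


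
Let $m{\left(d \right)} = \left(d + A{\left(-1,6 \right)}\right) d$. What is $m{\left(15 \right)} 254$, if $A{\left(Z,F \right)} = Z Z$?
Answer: $60960$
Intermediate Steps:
$A{\left(Z,F \right)} = Z^{2}$
$m{\left(d \right)} = d \left(1 + d\right)$ ($m{\left(d \right)} = \left(d + \left(-1\right)^{2}\right) d = \left(d + 1\right) d = \left(1 + d\right) d = d \left(1 + d\right)$)
$m{\left(15 \right)} 254 = 15 \left(1 + 15\right) 254 = 15 \cdot 16 \cdot 254 = 240 \cdot 254 = 60960$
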